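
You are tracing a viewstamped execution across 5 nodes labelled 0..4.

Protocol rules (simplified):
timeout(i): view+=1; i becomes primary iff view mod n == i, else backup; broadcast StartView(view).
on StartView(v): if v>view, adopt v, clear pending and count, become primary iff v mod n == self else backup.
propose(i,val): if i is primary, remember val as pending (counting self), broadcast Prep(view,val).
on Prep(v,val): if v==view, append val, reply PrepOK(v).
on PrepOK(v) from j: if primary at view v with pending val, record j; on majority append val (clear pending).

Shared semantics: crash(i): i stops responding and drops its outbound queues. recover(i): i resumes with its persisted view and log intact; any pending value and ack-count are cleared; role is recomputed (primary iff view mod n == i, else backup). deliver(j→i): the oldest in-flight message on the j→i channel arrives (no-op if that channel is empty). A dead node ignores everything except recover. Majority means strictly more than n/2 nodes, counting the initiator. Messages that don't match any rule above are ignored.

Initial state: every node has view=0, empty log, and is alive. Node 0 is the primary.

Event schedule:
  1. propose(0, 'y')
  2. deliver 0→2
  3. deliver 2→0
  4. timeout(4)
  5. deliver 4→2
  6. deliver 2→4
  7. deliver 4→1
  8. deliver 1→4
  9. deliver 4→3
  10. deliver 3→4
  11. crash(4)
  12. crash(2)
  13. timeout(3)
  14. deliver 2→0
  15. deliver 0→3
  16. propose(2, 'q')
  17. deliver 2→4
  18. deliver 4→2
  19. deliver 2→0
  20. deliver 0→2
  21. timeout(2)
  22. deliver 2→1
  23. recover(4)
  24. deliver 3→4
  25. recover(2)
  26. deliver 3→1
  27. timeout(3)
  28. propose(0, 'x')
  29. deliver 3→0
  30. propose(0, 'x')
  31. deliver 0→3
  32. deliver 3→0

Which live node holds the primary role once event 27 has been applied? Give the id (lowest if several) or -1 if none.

0

[1] propose(0,'y') → ∅
[2] deliver 0→2 → N2(back v0 [y])
[3] deliver 2→0 → ∅
[4] timeout(4) → N4(back v1 [-])
[5] deliver 4→2 → N2(back v1 [y])
[6] deliver 2→4 → ∅
[7] deliver 4→1 → N1(prim v1 [-])
[8] deliver 1→4 → ∅
[9] deliver 4→3 → N3(back v1 [-])
[10] deliver 3→4 → ∅
[11] crash(4) → N4(✗back v1 [-])
[12] crash(2) → N2(✗back v1 [y])
[13] timeout(3) → N3(back v2 [-])
[14] deliver 2→0 → ∅
[15] deliver 0→3 → ∅
[16] propose(2,'q') → ∅
[17] deliver 2→4 → ∅
[18] deliver 4→2 → ∅
[19] deliver 2→0 → ∅
[20] deliver 0→2 → ∅
[21] timeout(2) → ∅
[22] deliver 2→1 → ∅
[23] recover(4) → N4(back v1 [-])
[24] deliver 3→4 → N4(back v2 [-])
[25] recover(2) → N2(back v1 [y])
[26] deliver 3→1 → N1(back v2 [-])
[27] timeout(3) → N3(prim v3 [-])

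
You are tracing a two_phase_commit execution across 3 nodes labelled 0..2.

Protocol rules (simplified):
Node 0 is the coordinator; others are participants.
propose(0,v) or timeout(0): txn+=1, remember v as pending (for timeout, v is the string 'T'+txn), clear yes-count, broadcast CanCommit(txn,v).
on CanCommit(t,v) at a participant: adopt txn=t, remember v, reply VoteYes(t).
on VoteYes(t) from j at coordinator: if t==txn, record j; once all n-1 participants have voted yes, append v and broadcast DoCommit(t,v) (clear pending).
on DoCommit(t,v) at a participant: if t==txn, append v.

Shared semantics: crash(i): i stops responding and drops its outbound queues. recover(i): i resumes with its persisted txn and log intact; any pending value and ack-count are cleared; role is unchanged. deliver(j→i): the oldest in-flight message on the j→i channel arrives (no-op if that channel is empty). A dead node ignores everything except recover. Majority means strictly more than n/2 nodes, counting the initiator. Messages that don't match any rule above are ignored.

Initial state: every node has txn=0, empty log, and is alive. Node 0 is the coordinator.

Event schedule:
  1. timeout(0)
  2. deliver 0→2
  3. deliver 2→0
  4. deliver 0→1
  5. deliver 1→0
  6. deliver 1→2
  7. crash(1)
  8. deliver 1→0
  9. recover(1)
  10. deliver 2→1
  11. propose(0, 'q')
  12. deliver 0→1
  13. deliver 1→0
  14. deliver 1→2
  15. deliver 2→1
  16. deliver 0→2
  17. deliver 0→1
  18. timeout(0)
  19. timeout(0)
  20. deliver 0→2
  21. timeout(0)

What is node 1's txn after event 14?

1

step 1 timeout(0): 0={coor,t=1,log=-}
step 2 deliver 0→2: 2={part,t=1,log=-}
step 3 deliver 2→0: —
step 4 deliver 0→1: 1={part,t=1,log=-}
step 5 deliver 1→0: 0={coor,t=1,log=T1}
step 6 deliver 1→2: —
step 7 crash(1): 1={✗part,t=1,log=-}
step 8 deliver 1→0: —
step 9 recover(1): 1={part,t=1,log=-}
step 10 deliver 2→1: —
step 11 propose(0,'q'): 0={coor,t=2,log=T1}
step 12 deliver 0→1: 1={part,t=1,log=T1}
step 13 deliver 1→0: —
step 14 deliver 1→2: —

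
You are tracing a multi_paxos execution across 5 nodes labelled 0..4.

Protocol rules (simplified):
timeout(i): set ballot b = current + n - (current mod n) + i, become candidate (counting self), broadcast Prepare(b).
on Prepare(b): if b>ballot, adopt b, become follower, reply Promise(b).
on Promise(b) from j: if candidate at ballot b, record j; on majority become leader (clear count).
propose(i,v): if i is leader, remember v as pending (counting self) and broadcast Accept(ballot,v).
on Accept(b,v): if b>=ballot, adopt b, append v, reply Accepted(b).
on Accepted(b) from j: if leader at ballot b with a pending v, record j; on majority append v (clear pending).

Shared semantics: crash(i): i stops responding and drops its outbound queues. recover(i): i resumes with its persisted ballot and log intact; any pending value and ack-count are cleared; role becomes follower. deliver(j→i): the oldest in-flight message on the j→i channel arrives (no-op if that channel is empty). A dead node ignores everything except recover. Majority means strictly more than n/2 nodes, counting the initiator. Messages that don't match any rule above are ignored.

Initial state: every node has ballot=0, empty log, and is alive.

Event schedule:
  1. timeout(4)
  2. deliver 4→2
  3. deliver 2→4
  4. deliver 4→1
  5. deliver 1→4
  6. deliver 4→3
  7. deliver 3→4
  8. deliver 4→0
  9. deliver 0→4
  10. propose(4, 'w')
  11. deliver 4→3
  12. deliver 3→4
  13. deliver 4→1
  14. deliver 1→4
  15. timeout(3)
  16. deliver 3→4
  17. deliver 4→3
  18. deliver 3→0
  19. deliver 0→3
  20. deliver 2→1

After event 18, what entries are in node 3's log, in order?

[1] timeout(4) → N4(cand b9 [-])
[2] deliver 4→2 → N2(foll b9 [-])
[3] deliver 2→4 → ∅
[4] deliver 4→1 → N1(foll b9 [-])
[5] deliver 1→4 → N4(lead b9 [-])
[6] deliver 4→3 → N3(foll b9 [-])
[7] deliver 3→4 → ∅
[8] deliver 4→0 → N0(foll b9 [-])
[9] deliver 0→4 → ∅
[10] propose(4,'w') → ∅
[11] deliver 4→3 → N3(foll b9 [w])
[12] deliver 3→4 → ∅
[13] deliver 4→1 → N1(foll b9 [w])
[14] deliver 1→4 → N4(lead b9 [w])
[15] timeout(3) → N3(cand b13 [w])
[16] deliver 3→4 → N4(foll b13 [w])
[17] deliver 4→3 → ∅
[18] deliver 3→0 → N0(foll b13 [-])

w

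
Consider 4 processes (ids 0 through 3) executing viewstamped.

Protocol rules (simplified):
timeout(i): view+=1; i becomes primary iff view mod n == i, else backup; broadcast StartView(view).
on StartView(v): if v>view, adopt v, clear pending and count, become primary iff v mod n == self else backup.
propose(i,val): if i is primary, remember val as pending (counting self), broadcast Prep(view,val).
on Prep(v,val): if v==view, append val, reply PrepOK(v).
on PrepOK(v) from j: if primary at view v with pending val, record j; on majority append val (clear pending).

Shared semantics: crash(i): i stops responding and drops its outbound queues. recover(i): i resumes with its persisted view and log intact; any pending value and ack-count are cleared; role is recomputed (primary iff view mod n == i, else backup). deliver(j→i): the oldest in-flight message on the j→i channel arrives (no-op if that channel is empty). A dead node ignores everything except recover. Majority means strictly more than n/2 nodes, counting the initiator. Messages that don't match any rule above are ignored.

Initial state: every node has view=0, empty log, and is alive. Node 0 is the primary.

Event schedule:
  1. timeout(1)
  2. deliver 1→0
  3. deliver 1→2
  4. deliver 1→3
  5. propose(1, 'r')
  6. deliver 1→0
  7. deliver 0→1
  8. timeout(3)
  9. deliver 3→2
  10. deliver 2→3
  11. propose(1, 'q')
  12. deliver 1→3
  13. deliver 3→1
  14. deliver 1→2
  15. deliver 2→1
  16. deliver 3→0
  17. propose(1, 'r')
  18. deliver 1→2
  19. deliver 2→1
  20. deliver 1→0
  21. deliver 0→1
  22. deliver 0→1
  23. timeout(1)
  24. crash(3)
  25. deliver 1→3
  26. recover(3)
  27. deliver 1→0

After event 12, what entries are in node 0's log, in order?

1. timeout(1):  <1:prim v1 ->
2. deliver 1→0:  <0:back v1 ->
3. deliver 1→2:  <2:back v1 ->
4. deliver 1→3:  <3:back v1 ->
5. propose(1,'r'):  nop
6. deliver 1→0:  <0:back v1 r>
7. deliver 0→1:  nop
8. timeout(3):  <3:back v2 ->
9. deliver 3→2:  <2:prim v2 ->
10. deliver 2→3:  nop
11. propose(1,'q'):  nop
12. deliver 1→3:  nop

r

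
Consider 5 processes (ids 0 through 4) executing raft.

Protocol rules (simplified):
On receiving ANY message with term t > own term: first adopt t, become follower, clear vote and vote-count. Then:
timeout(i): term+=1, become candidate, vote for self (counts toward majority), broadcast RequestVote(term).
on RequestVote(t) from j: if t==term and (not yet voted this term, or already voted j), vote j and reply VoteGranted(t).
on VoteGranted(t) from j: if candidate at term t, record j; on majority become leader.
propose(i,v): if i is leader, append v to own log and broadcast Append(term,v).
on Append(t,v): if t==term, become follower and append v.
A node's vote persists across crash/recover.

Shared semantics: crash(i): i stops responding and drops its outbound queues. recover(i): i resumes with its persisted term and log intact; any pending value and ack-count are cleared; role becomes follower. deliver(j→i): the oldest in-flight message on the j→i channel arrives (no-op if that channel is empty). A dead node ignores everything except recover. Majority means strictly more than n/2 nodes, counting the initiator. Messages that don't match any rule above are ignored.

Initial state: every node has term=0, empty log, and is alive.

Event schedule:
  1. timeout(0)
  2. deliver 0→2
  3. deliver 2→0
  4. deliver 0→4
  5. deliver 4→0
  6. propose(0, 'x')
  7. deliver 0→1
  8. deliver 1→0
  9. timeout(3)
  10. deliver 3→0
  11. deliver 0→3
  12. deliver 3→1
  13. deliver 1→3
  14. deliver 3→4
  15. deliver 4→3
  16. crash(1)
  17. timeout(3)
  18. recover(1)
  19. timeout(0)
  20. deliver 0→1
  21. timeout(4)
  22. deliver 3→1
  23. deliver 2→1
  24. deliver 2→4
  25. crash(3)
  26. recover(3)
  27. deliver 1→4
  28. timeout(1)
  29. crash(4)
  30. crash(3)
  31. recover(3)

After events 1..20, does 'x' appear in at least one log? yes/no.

[1] timeout(0) → N0(cand t1 [-])
[2] deliver 0→2 → N2(foll t1 [-])
[3] deliver 2→0 → ∅
[4] deliver 0→4 → N4(foll t1 [-])
[5] deliver 4→0 → N0(lead t1 [-])
[6] propose(0,'x') → N0(lead t1 [x])
[7] deliver 0→1 → N1(foll t1 [-])
[8] deliver 1→0 → ∅
[9] timeout(3) → N3(cand t1 [-])
[10] deliver 3→0 → ∅
[11] deliver 0→3 → ∅
[12] deliver 3→1 → ∅
[13] deliver 1→3 → ∅
[14] deliver 3→4 → ∅
[15] deliver 4→3 → ∅
[16] crash(1) → N1(✗foll t1 [-])
[17] timeout(3) → N3(cand t2 [-])
[18] recover(1) → N1(foll t1 [-])
[19] timeout(0) → N0(cand t2 [x])
[20] deliver 0→1 → N1(foll t1 [x])

yes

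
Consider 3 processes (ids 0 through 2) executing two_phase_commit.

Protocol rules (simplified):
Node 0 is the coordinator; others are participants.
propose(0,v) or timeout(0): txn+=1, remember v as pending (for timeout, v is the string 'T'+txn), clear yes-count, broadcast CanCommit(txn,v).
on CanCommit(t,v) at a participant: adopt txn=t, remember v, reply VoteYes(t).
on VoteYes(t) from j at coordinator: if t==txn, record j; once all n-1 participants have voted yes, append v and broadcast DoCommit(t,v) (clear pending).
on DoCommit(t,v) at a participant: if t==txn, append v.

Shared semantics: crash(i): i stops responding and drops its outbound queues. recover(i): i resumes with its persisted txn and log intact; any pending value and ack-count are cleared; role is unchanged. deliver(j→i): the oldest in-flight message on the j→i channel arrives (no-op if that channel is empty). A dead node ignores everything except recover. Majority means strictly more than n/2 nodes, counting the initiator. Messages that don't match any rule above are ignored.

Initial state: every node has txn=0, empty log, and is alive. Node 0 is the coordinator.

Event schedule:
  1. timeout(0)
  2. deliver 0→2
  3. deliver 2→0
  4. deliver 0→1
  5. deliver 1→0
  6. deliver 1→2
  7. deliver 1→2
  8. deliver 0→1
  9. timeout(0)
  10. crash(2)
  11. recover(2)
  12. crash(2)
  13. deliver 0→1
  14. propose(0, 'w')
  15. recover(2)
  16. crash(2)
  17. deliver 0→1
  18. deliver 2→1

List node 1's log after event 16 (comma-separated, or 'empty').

T1

e1 timeout(0): 0[coor,t=1,-]
e2 deliver 0→2: 2[part,t=1,-]
e3 deliver 2→0: ·
e4 deliver 0→1: 1[part,t=1,-]
e5 deliver 1→0: 0[coor,t=1,T1]
e6 deliver 1→2: ·
e7 deliver 1→2: ·
e8 deliver 0→1: 1[part,t=1,T1]
e9 timeout(0): 0[coor,t=2,T1]
e10 crash(2): 2[✗part,t=1,-]
e11 recover(2): 2[part,t=1,-]
e12 crash(2): 2[✗part,t=1,-]
e13 deliver 0→1: 1[part,t=2,T1]
e14 propose(0,'w'): 0[coor,t=3,T1]
e15 recover(2): 2[part,t=1,-]
e16 crash(2): 2[✗part,t=1,-]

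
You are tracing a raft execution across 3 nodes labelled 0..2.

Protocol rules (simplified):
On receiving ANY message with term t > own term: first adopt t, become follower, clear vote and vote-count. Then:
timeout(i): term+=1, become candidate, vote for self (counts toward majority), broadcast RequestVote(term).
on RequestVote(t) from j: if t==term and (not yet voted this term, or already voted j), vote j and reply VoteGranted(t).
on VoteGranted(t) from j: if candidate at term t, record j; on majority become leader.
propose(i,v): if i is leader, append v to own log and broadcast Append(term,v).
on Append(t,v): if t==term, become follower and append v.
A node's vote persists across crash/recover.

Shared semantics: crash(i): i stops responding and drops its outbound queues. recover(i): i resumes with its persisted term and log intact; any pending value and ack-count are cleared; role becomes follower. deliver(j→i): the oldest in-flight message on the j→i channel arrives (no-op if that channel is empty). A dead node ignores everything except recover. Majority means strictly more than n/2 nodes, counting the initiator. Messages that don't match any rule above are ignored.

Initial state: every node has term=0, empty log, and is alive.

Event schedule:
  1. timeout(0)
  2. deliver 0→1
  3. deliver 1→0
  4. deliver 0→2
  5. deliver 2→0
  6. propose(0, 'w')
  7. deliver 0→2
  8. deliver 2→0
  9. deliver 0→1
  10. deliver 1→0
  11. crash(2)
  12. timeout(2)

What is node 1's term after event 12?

[1] timeout(0) → N0(cand t1 [-])
[2] deliver 0→1 → N1(foll t1 [-])
[3] deliver 1→0 → N0(lead t1 [-])
[4] deliver 0→2 → N2(foll t1 [-])
[5] deliver 2→0 → ∅
[6] propose(0,'w') → N0(lead t1 [w])
[7] deliver 0→2 → N2(foll t1 [w])
[8] deliver 2→0 → ∅
[9] deliver 0→1 → N1(foll t1 [w])
[10] deliver 1→0 → ∅
[11] crash(2) → N2(✗foll t1 [w])
[12] timeout(2) → ∅

1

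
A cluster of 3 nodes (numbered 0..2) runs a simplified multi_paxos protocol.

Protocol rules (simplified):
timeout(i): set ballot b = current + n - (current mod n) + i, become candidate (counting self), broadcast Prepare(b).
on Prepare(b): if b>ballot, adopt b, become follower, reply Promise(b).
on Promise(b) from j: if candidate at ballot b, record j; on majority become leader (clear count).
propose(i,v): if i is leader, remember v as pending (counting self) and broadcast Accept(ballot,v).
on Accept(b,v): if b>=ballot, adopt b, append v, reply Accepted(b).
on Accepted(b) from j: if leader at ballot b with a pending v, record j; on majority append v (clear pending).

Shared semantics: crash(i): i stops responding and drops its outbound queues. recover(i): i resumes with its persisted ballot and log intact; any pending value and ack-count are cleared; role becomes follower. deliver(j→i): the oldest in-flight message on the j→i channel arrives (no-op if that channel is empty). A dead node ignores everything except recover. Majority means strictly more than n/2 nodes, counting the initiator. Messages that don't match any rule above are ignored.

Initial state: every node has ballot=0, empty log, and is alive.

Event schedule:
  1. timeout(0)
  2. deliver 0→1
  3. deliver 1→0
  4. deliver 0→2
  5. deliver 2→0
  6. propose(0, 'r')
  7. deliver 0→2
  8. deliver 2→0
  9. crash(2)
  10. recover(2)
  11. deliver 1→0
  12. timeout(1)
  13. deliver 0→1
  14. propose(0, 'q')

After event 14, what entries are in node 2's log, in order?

r

after 1 — timeout(0): n0:cand/b3/[-]
after 2 — deliver 0→1: n1:foll/b3/[-]
after 3 — deliver 1→0: n0:lead/b3/[-]
after 4 — deliver 0→2: n2:foll/b3/[-]
after 5 — deliver 2→0: ·
after 6 — propose(0,'r'): ·
after 7 — deliver 0→2: n2:foll/b3/[r]
after 8 — deliver 2→0: n0:lead/b3/[r]
after 9 — crash(2): n2:✗foll/b3/[r]
after 10 — recover(2): n2:foll/b3/[r]
after 11 — deliver 1→0: ·
after 12 — timeout(1): n1:cand/b7/[-]
after 13 — deliver 0→1: ·
after 14 — propose(0,'q'): ·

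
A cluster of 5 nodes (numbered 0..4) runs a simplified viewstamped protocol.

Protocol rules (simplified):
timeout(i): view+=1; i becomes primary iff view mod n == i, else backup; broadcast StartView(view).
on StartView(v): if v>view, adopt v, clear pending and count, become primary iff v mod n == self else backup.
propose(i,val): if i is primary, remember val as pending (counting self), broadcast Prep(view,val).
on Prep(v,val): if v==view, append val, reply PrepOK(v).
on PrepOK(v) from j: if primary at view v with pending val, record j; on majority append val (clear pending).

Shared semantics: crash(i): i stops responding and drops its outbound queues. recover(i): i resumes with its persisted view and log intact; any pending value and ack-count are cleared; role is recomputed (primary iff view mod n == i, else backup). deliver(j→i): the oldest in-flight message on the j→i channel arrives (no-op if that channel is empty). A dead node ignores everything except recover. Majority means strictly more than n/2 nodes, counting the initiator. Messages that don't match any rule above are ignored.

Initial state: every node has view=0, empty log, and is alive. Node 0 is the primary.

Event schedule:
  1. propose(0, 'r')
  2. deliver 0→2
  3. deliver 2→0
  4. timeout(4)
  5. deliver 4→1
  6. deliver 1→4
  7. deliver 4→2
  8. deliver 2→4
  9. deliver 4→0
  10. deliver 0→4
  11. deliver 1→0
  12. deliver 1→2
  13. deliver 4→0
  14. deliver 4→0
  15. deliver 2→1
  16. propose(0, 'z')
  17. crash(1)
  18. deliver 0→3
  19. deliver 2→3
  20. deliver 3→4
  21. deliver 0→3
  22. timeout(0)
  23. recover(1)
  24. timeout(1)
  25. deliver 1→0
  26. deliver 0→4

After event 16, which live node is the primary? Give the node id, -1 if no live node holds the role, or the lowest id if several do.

e1 propose(0,'r'): ·
e2 deliver 0→2: 2[back,v=0,r]
e3 deliver 2→0: ·
e4 timeout(4): 4[back,v=1,-]
e5 deliver 4→1: 1[prim,v=1,-]
e6 deliver 1→4: ·
e7 deliver 4→2: 2[back,v=1,r]
e8 deliver 2→4: ·
e9 deliver 4→0: 0[back,v=1,-]
e10 deliver 0→4: ·
e11 deliver 1→0: ·
e12 deliver 1→2: ·
e13 deliver 4→0: ·
e14 deliver 4→0: ·
e15 deliver 2→1: ·
e16 propose(0,'z'): ·

1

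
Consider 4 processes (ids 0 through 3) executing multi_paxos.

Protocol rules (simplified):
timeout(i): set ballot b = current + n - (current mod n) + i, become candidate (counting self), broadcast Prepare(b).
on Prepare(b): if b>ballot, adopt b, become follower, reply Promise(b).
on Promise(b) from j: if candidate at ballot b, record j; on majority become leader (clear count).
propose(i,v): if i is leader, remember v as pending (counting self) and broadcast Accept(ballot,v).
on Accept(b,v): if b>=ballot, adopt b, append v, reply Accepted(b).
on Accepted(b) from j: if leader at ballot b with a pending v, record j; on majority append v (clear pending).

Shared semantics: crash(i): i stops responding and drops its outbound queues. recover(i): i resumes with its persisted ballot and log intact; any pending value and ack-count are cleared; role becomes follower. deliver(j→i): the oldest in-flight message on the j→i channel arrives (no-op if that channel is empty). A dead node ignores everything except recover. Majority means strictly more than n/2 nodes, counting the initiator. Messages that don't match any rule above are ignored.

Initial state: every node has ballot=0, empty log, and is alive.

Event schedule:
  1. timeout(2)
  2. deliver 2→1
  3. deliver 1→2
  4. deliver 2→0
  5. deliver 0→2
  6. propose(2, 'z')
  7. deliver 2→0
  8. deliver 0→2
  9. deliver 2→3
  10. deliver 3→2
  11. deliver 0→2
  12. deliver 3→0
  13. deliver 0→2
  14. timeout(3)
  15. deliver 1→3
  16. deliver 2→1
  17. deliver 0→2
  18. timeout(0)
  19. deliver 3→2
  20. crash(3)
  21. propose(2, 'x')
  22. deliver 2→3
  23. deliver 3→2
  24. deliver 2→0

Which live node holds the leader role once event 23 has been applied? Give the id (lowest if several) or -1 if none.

-1

1. timeout(2):  <2:cand b6 ->
2. deliver 2→1:  <1:foll b6 ->
3. deliver 1→2:  nop
4. deliver 2→0:  <0:foll b6 ->
5. deliver 0→2:  <2:lead b6 ->
6. propose(2,'z'):  nop
7. deliver 2→0:  <0:foll b6 z>
8. deliver 0→2:  nop
9. deliver 2→3:  <3:foll b6 ->
10. deliver 3→2:  nop
11. deliver 0→2:  nop
12. deliver 3→0:  nop
13. deliver 0→2:  nop
14. timeout(3):  <3:cand b11 ->
15. deliver 1→3:  nop
16. deliver 2→1:  <1:foll b6 z>
17. deliver 0→2:  nop
18. timeout(0):  <0:cand b8 z>
19. deliver 3→2:  <2:foll b11 ->
20. crash(3):  <3:✗cand b11 ->
21. propose(2,'x'):  nop
22. deliver 2→3:  nop
23. deliver 3→2:  nop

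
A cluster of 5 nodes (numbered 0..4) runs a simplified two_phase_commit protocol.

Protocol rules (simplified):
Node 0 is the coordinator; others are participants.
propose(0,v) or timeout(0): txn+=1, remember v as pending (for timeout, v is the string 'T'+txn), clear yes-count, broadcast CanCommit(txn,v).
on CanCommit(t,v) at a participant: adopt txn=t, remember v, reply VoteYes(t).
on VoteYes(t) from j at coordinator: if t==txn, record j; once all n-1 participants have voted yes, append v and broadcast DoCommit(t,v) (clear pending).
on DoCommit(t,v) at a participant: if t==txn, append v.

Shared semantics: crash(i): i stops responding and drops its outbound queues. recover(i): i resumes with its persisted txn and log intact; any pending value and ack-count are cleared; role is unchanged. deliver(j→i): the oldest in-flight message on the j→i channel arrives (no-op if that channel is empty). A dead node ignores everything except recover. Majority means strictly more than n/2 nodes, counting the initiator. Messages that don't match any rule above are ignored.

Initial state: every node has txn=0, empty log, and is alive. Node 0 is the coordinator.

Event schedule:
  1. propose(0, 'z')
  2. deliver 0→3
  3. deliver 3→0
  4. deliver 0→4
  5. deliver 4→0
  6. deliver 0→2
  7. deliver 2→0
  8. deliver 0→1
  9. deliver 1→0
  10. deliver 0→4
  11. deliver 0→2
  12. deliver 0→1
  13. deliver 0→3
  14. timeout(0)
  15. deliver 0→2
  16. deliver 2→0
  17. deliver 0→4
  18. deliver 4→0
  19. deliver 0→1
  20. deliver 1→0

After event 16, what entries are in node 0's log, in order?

[1] propose(0,'z') → N0(coor t1 [-])
[2] deliver 0→3 → N3(part t1 [-])
[3] deliver 3→0 → ∅
[4] deliver 0→4 → N4(part t1 [-])
[5] deliver 4→0 → ∅
[6] deliver 0→2 → N2(part t1 [-])
[7] deliver 2→0 → ∅
[8] deliver 0→1 → N1(part t1 [-])
[9] deliver 1→0 → N0(coor t1 [z])
[10] deliver 0→4 → N4(part t1 [z])
[11] deliver 0→2 → N2(part t1 [z])
[12] deliver 0→1 → N1(part t1 [z])
[13] deliver 0→3 → N3(part t1 [z])
[14] timeout(0) → N0(coor t2 [z])
[15] deliver 0→2 → N2(part t2 [z])
[16] deliver 2→0 → ∅

z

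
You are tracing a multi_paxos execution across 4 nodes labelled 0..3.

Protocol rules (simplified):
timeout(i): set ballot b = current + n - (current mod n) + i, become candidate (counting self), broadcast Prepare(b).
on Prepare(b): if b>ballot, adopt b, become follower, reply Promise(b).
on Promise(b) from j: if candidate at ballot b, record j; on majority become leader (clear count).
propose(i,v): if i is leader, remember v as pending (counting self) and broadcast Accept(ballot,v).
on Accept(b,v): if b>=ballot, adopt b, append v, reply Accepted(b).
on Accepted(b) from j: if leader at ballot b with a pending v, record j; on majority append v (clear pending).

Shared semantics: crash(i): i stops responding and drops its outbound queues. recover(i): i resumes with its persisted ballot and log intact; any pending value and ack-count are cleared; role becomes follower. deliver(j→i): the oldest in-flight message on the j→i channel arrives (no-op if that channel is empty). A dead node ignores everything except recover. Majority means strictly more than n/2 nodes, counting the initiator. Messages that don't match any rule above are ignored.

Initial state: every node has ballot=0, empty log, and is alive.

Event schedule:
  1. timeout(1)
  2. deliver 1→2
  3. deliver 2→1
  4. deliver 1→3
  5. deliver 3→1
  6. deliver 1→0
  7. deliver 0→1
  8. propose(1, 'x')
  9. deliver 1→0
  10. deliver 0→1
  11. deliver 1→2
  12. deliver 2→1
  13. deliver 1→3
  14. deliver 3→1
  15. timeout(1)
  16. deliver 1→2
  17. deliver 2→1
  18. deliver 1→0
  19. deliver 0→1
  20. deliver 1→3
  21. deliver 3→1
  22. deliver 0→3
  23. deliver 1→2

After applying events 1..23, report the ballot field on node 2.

9

step 1 timeout(1): 1={cand,b=5,log=-}
step 2 deliver 1→2: 2={foll,b=5,log=-}
step 3 deliver 2→1: —
step 4 deliver 1→3: 3={foll,b=5,log=-}
step 5 deliver 3→1: 1={lead,b=5,log=-}
step 6 deliver 1→0: 0={foll,b=5,log=-}
step 7 deliver 0→1: —
step 8 propose(1,'x'): —
step 9 deliver 1→0: 0={foll,b=5,log=x}
step 10 deliver 0→1: —
step 11 deliver 1→2: 2={foll,b=5,log=x}
step 12 deliver 2→1: 1={lead,b=5,log=x}
step 13 deliver 1→3: 3={foll,b=5,log=x}
step 14 deliver 3→1: —
step 15 timeout(1): 1={cand,b=9,log=x}
step 16 deliver 1→2: 2={foll,b=9,log=x}
step 17 deliver 2→1: —
step 18 deliver 1→0: 0={foll,b=9,log=x}
step 19 deliver 0→1: 1={lead,b=9,log=x}
step 20 deliver 1→3: 3={foll,b=9,log=x}
step 21 deliver 3→1: —
step 22 deliver 0→3: —
step 23 deliver 1→2: —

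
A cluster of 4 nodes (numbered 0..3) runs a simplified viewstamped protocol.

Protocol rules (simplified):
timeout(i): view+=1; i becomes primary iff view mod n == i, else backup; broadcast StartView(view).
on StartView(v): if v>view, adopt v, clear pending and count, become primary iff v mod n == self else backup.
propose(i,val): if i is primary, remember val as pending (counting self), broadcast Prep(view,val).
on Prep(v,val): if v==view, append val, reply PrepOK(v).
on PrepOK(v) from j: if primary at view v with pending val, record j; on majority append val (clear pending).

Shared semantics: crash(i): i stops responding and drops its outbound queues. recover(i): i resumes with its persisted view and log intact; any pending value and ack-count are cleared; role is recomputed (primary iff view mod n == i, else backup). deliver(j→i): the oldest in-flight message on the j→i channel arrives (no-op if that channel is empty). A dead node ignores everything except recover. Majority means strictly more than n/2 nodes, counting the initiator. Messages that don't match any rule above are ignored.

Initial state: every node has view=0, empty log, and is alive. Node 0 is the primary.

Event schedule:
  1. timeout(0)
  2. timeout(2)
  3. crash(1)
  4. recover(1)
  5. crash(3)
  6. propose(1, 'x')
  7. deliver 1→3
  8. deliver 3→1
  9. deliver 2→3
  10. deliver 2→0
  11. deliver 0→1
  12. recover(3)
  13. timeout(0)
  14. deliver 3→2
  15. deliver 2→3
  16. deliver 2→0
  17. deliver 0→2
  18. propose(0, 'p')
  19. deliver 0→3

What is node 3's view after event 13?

step 1 timeout(0): 0={back,v=1,log=-}
step 2 timeout(2): 2={back,v=1,log=-}
step 3 crash(1): 1={✗back,v=0,log=-}
step 4 recover(1): 1={back,v=0,log=-}
step 5 crash(3): 3={✗back,v=0,log=-}
step 6 propose(1,'x'): —
step 7 deliver 1→3: —
step 8 deliver 3→1: —
step 9 deliver 2→3: —
step 10 deliver 2→0: —
step 11 deliver 0→1: 1={prim,v=1,log=-}
step 12 recover(3): 3={back,v=0,log=-}
step 13 timeout(0): 0={back,v=2,log=-}

0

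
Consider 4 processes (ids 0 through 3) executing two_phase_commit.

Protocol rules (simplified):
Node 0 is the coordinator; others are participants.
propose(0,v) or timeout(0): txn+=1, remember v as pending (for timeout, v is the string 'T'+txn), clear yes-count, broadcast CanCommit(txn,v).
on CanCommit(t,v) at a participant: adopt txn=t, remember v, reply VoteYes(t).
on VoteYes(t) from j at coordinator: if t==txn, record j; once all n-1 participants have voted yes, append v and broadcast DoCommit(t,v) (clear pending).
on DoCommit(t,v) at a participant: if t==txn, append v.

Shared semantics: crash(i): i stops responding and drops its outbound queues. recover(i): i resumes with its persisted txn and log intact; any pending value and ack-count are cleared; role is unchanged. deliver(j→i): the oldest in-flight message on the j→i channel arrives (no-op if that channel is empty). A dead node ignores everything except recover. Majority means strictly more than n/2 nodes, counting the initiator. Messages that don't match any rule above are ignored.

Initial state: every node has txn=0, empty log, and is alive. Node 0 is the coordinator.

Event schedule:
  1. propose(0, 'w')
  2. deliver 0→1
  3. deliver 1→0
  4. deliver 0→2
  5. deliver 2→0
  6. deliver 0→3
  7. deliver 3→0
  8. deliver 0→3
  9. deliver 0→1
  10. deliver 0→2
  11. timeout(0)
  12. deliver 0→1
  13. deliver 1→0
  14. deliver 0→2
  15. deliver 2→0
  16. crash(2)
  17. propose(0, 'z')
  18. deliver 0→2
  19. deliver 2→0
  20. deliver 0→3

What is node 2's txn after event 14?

1. propose(0,'w'):  <0:coor t1 ->
2. deliver 0→1:  <1:part t1 ->
3. deliver 1→0:  nop
4. deliver 0→2:  <2:part t1 ->
5. deliver 2→0:  nop
6. deliver 0→3:  <3:part t1 ->
7. deliver 3→0:  <0:coor t1 w>
8. deliver 0→3:  <3:part t1 w>
9. deliver 0→1:  <1:part t1 w>
10. deliver 0→2:  <2:part t1 w>
11. timeout(0):  <0:coor t2 w>
12. deliver 0→1:  <1:part t2 w>
13. deliver 1→0:  nop
14. deliver 0→2:  <2:part t2 w>

2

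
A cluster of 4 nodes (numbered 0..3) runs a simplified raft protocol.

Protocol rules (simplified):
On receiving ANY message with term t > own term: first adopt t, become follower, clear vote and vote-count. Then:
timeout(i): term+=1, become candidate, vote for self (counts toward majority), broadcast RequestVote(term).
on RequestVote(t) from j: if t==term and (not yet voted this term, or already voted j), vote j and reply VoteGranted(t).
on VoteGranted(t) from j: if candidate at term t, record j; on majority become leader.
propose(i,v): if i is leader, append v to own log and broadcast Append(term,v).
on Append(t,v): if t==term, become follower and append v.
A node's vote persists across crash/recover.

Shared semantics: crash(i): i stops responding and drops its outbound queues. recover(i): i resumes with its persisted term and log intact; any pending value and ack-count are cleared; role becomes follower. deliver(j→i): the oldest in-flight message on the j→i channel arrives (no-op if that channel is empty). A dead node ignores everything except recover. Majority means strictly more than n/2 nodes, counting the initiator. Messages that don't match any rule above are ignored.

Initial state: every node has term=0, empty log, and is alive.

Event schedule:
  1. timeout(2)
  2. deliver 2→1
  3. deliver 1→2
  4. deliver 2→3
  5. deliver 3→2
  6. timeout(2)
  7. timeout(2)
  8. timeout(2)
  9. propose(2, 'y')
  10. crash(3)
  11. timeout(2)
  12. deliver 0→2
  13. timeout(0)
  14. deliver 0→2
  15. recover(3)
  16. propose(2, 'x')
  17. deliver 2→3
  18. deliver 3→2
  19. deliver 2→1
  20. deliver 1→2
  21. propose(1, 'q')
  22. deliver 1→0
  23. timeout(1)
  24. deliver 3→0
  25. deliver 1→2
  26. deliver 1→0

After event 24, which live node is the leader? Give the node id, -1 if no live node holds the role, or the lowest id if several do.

step 1 timeout(2): 2={cand,t=1,log=-}
step 2 deliver 2→1: 1={foll,t=1,log=-}
step 3 deliver 1→2: —
step 4 deliver 2→3: 3={foll,t=1,log=-}
step 5 deliver 3→2: 2={lead,t=1,log=-}
step 6 timeout(2): 2={cand,t=2,log=-}
step 7 timeout(2): 2={cand,t=3,log=-}
step 8 timeout(2): 2={cand,t=4,log=-}
step 9 propose(2,'y'): —
step 10 crash(3): 3={✗foll,t=1,log=-}
step 11 timeout(2): 2={cand,t=5,log=-}
step 12 deliver 0→2: —
step 13 timeout(0): 0={cand,t=1,log=-}
step 14 deliver 0→2: —
step 15 recover(3): 3={foll,t=1,log=-}
step 16 propose(2,'x'): —
step 17 deliver 2→3: 3={foll,t=2,log=-}
step 18 deliver 3→2: —
step 19 deliver 2→1: 1={foll,t=2,log=-}
step 20 deliver 1→2: —
step 21 propose(1,'q'): —
step 22 deliver 1→0: —
step 23 timeout(1): 1={cand,t=3,log=-}
step 24 deliver 3→0: —

-1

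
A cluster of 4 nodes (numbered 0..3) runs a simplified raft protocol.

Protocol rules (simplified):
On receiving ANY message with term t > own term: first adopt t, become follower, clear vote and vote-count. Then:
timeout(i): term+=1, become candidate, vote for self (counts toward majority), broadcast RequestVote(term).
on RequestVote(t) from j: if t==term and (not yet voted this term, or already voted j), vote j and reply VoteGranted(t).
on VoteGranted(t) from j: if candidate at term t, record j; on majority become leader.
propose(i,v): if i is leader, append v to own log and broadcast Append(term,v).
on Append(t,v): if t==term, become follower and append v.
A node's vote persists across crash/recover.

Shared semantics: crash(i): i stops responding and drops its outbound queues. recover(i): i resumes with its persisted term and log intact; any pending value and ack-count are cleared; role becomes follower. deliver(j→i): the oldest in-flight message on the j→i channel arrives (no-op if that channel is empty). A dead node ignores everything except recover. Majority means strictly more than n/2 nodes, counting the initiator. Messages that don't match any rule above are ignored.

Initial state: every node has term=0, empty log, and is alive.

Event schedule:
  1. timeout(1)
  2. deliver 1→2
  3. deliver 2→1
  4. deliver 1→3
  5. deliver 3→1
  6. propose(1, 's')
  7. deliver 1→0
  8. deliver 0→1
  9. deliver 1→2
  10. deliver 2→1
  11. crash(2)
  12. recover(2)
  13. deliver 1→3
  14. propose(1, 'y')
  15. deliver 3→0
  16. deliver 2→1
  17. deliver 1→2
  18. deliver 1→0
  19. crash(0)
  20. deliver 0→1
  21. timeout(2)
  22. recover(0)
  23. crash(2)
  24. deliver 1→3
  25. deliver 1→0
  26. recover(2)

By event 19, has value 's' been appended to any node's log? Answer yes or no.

after 1 — timeout(1): n1:cand/t1/[-]
after 2 — deliver 1→2: n2:foll/t1/[-]
after 3 — deliver 2→1: ·
after 4 — deliver 1→3: n3:foll/t1/[-]
after 5 — deliver 3→1: n1:lead/t1/[-]
after 6 — propose(1,'s'): n1:lead/t1/[s]
after 7 — deliver 1→0: n0:foll/t1/[-]
after 8 — deliver 0→1: ·
after 9 — deliver 1→2: n2:foll/t1/[s]
after 10 — deliver 2→1: ·
after 11 — crash(2): n2:✗foll/t1/[s]
after 12 — recover(2): n2:foll/t1/[s]
after 13 — deliver 1→3: n3:foll/t1/[s]
after 14 — propose(1,'y'): n1:lead/t1/[s,y]
after 15 — deliver 3→0: ·
after 16 — deliver 2→1: ·
after 17 — deliver 1→2: n2:foll/t1/[s,y]
after 18 — deliver 1→0: n0:foll/t1/[s]
after 19 — crash(0): n0:✗foll/t1/[s]

yes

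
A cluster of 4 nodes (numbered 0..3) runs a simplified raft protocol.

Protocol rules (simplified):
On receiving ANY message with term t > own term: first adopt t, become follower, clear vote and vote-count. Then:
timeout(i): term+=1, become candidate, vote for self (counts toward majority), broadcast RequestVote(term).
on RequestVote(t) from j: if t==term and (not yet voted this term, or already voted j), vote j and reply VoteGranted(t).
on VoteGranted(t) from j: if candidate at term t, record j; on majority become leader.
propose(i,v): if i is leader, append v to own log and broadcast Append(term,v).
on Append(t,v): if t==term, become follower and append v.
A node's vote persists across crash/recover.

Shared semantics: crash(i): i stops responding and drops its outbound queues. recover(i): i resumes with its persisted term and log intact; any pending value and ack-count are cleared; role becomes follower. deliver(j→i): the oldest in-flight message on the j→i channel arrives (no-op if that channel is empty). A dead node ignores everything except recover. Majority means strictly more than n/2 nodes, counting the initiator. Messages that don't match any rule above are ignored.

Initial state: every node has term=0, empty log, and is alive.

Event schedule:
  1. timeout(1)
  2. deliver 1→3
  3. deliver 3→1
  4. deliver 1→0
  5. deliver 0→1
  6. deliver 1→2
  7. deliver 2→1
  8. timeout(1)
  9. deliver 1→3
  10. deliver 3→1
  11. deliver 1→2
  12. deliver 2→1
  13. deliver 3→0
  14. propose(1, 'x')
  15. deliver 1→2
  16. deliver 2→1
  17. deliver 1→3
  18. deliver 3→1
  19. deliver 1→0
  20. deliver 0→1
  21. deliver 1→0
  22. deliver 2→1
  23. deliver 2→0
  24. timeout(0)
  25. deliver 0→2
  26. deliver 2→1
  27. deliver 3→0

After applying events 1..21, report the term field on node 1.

after 1 — timeout(1): n1:cand/t1/[-]
after 2 — deliver 1→3: n3:foll/t1/[-]
after 3 — deliver 3→1: ·
after 4 — deliver 1→0: n0:foll/t1/[-]
after 5 — deliver 0→1: n1:lead/t1/[-]
after 6 — deliver 1→2: n2:foll/t1/[-]
after 7 — deliver 2→1: ·
after 8 — timeout(1): n1:cand/t2/[-]
after 9 — deliver 1→3: n3:foll/t2/[-]
after 10 — deliver 3→1: ·
after 11 — deliver 1→2: n2:foll/t2/[-]
after 12 — deliver 2→1: n1:lead/t2/[-]
after 13 — deliver 3→0: ·
after 14 — propose(1,'x'): n1:lead/t2/[x]
after 15 — deliver 1→2: n2:foll/t2/[x]
after 16 — deliver 2→1: ·
after 17 — deliver 1→3: n3:foll/t2/[x]
after 18 — deliver 3→1: ·
after 19 — deliver 1→0: n0:foll/t2/[-]
after 20 — deliver 0→1: ·
after 21 — deliver 1→0: n0:foll/t2/[x]

2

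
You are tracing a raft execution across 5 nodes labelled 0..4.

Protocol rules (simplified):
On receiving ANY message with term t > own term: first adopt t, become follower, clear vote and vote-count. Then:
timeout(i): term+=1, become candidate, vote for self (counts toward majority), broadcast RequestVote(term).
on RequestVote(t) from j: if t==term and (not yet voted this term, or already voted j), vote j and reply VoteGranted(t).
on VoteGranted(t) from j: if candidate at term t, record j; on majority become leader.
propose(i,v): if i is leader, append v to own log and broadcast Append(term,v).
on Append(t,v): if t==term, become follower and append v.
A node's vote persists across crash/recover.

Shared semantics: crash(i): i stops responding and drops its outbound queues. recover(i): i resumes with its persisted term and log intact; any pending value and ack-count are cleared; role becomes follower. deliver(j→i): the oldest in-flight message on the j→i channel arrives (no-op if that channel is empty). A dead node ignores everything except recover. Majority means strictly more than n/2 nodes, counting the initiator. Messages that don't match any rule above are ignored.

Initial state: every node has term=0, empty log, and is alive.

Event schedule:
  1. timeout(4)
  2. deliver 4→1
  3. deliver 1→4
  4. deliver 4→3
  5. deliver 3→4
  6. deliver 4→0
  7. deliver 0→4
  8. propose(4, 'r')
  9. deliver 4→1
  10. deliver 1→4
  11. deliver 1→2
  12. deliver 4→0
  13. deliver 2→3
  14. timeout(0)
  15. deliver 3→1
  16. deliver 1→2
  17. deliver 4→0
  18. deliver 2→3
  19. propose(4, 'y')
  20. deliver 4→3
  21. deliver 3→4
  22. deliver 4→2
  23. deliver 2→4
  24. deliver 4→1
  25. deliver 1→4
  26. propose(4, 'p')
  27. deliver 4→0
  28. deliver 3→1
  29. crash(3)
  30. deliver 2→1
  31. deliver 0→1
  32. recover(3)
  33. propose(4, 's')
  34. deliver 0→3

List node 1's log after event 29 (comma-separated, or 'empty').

r,y

after 1 — timeout(4): n4:cand/t1/[-]
after 2 — deliver 4→1: n1:foll/t1/[-]
after 3 — deliver 1→4: ·
after 4 — deliver 4→3: n3:foll/t1/[-]
after 5 — deliver 3→4: n4:lead/t1/[-]
after 6 — deliver 4→0: n0:foll/t1/[-]
after 7 — deliver 0→4: ·
after 8 — propose(4,'r'): n4:lead/t1/[r]
after 9 — deliver 4→1: n1:foll/t1/[r]
after 10 — deliver 1→4: ·
after 11 — deliver 1→2: ·
after 12 — deliver 4→0: n0:foll/t1/[r]
after 13 — deliver 2→3: ·
after 14 — timeout(0): n0:cand/t2/[r]
after 15 — deliver 3→1: ·
after 16 — deliver 1→2: ·
after 17 — deliver 4→0: ·
after 18 — deliver 2→3: ·
after 19 — propose(4,'y'): n4:lead/t1/[r,y]
after 20 — deliver 4→3: n3:foll/t1/[r]
after 21 — deliver 3→4: ·
after 22 — deliver 4→2: n2:foll/t1/[-]
after 23 — deliver 2→4: ·
after 24 — deliver 4→1: n1:foll/t1/[r,y]
after 25 — deliver 1→4: ·
after 26 — propose(4,'p'): n4:lead/t1/[r,y,p]
after 27 — deliver 4→0: ·
after 28 — deliver 3→1: ·
after 29 — crash(3): n3:✗foll/t1/[r]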